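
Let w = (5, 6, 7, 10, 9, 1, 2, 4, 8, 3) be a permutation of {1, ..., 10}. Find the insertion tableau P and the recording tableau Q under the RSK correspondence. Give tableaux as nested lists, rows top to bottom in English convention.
P = [[1, 2, 3, 8], [4, 6, 7, 9], [5], [10]], Q = [[1, 2, 3, 4], [5, 7, 8, 9], [6], [10]]

Insert each entry of the permutation into P by Schensted row insertion, recording in Q the position of each new cell.

Insert 5: appended to row 1. P = [[5]].
Insert 6: appended to row 1. P = [[5, 6]].
Insert 7: appended to row 1. P = [[5, 6, 7]].
Insert 10: appended to row 1. P = [[5, 6, 7, 10]].
Insert 9: 9 bumps 10 from row 1; 10 starts row 2. P = [[5, 6, 7, 9], [10]].
Insert 1: 1 bumps 5 from row 1; 5 bumps 10 from row 2; 10 starts row 3. P = [[1, 6, 7, 9], [5], [10]].
Insert 2: 2 bumps 6 from row 1; 6 appends to row 2. P = [[1, 2, 7, 9], [5, 6], [10]].
Insert 4: 4 bumps 7 from row 1; 7 appends to row 2. P = [[1, 2, 4, 9], [5, 6, 7], [10]].
Insert 8: 8 bumps 9 from row 1; 9 appends to row 2. P = [[1, 2, 4, 8], [5, 6, 7, 9], [10]].
Insert 3: 3 bumps 4 from row 1; 4 bumps 5 from row 2; 5 bumps 10 from row 3; 10 starts row 4. P = [[1, 2, 3, 8], [4, 6, 7, 9], [5], [10]].

So P = [[1, 2, 3, 8], [4, 6, 7, 9], [5], [10]], Q = [[1, 2, 3, 4], [5, 7, 8, 9], [6], [10]].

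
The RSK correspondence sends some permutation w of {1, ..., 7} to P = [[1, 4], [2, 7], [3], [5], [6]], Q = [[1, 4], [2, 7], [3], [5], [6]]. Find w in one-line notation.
6 5 3 7 2 1 4

Reverse the RSK construction: for i from n down to 1, find the cell of Q containing i, remove the entry at that cell from P, and reverse-bump it up through P; the value ejected from row 1 is w(i).

Step i=7: Q has 7 at row 2, column 2; remove 7 from row 2 of P and reverse-bump: 7 enters row 1 and ejects 4. So w(7) = 4. P is now [[1, 7], [2], [3], [5], [6]].
Step i=6: Q has 6 at row 5, column 1; remove 6 from row 5 of P and reverse-bump: 6 enters row 4 and ejects 5; 5 enters row 3 and ejects 3; 3 enters row 2 and ejects 2; 2 enters row 1 and ejects 1. So w(6) = 1. P is now [[2, 7], [3], [5], [6]].
Step i=5: Q has 5 at row 4, column 1; remove 6 from row 4 of P and reverse-bump: 6 enters row 3 and ejects 5; 5 enters row 2 and ejects 3; 3 enters row 1 and ejects 2. So w(5) = 2. P is now [[3, 7], [5], [6]].
Step i=4: Q has 4 at row 1, column 2; remove that cell from P, ejecting 7. So w(4) = 7. P is now [[3], [5], [6]].
Step i=3: Q has 3 at row 3, column 1; remove 6 from row 3 of P and reverse-bump: 6 enters row 2 and ejects 5; 5 enters row 1 and ejects 3. So w(3) = 3. P is now [[5], [6]].
Step i=2: Q has 2 at row 2, column 1; remove 6 from row 2 of P and reverse-bump: 6 enters row 1 and ejects 5. So w(2) = 5. P is now [[6]].
Step i=1: Q has 1 at row 1, column 1; remove that cell from P, ejecting 6. So w(1) = 6. P is now [].

So w = 6 5 3 7 2 1 4.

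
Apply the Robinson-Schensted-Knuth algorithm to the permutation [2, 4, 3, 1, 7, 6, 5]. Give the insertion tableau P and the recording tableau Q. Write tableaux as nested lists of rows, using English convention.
P = [[1, 3, 5], [2, 6], [4, 7]], Q = [[1, 2, 5], [3, 6], [4, 7]]

Insert each entry of the permutation into P by Schensted row insertion, recording in Q the position of each new cell.

After inserting 2: P = [[2]].
After inserting 4: P = [[2, 4]].
After inserting 3: P = [[2, 3], [4]].
After inserting 1: P = [[1, 3], [2], [4]].
After inserting 7: P = [[1, 3, 7], [2], [4]].
After inserting 6: P = [[1, 3, 6], [2, 7], [4]].
After inserting 5: P = [[1, 3, 5], [2, 6], [4, 7]].

So P = [[1, 3, 5], [2, 6], [4, 7]], Q = [[1, 2, 5], [3, 6], [4, 7]].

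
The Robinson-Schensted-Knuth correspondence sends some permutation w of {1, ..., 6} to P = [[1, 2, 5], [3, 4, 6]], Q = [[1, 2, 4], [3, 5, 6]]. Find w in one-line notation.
Reverse the RSK construction: for i from n down to 1, find the cell of Q containing i, remove the entry at that cell from P, and reverse-bump it up through P; the value ejected from row 1 is w(i).

Step i=6: Q has 6 at row 2, column 3; remove 6 from row 2 of P and reverse-bump: 6 enters row 1 and ejects 5. So w(6) = 5. P is now [[1, 2, 6], [3, 4]].
Step i=5: Q has 5 at row 2, column 2; remove 4 from row 2 of P and reverse-bump: 4 enters row 1 and ejects 2. So w(5) = 2. P is now [[1, 4, 6], [3]].
Step i=4: Q has 4 at row 1, column 3; remove that cell from P, ejecting 6. So w(4) = 6. P is now [[1, 4], [3]].
Step i=3: Q has 3 at row 2, column 1; remove 3 from row 2 of P and reverse-bump: 3 enters row 1 and ejects 1. So w(3) = 1. P is now [[3, 4]].
Step i=2: Q has 2 at row 1, column 2; remove that cell from P, ejecting 4. So w(2) = 4. P is now [[3]].
Step i=1: Q has 1 at row 1, column 1; remove that cell from P, ejecting 3. So w(1) = 3. P is now [].

So w = 3 4 1 6 2 5.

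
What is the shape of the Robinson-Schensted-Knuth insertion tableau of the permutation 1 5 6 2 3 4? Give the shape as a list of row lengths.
RSK row insertion gives P = [[1, 2, 3, 4], [5, 6]], which has shape [4, 2].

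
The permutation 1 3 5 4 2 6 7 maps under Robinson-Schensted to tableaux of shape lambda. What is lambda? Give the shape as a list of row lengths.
[5, 1, 1]

RSK row insertion gives P = [[1, 2, 4, 6, 7], [3], [5]], which has shape [5, 1, 1].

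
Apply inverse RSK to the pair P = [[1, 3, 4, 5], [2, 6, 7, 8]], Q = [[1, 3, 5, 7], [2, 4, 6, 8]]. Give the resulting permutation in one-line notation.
2 1 6 3 7 4 8 5

Reverse the RSK construction: for i from n down to 1, find the cell of Q containing i, remove the entry at that cell from P, and reverse-bump it up through P; the value ejected from row 1 is w(i).

Step i=8: Q has 8 at row 2, column 4; remove 8 from row 2 of P and reverse-bump: 8 enters row 1 and ejects 5. So w(8) = 5. P is now [[1, 3, 4, 8], [2, 6, 7]].
Step i=7: Q has 7 at row 1, column 4; remove that cell from P, ejecting 8. So w(7) = 8. P is now [[1, 3, 4], [2, 6, 7]].
Step i=6: Q has 6 at row 2, column 3; remove 7 from row 2 of P and reverse-bump: 7 enters row 1 and ejects 4. So w(6) = 4. P is now [[1, 3, 7], [2, 6]].
Step i=5: Q has 5 at row 1, column 3; remove that cell from P, ejecting 7. So w(5) = 7. P is now [[1, 3], [2, 6]].
Step i=4: Q has 4 at row 2, column 2; remove 6 from row 2 of P and reverse-bump: 6 enters row 1 and ejects 3. So w(4) = 3. P is now [[1, 6], [2]].
Step i=3: Q has 3 at row 1, column 2; remove that cell from P, ejecting 6. So w(3) = 6. P is now [[1], [2]].
Step i=2: Q has 2 at row 2, column 1; remove 2 from row 2 of P and reverse-bump: 2 enters row 1 and ejects 1. So w(2) = 1. P is now [[2]].
Step i=1: Q has 1 at row 1, column 1; remove that cell from P, ejecting 2. So w(1) = 2. P is now [].

So w = 2 1 6 3 7 4 8 5.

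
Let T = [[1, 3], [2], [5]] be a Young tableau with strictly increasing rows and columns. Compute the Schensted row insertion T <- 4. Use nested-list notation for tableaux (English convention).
[[1, 3, 4], [2], [5]]

4 is larger than every entry of row 1, so it is appended to row 1. The new tableau is [[1, 3, 4], [2], [5]].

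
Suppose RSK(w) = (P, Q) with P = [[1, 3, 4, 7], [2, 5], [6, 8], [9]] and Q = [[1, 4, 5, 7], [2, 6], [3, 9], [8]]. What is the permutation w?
Reverse the RSK construction: for i from n down to 1, find the cell of Q containing i, remove the entry at that cell from P, and reverse-bump it up through P; the value ejected from row 1 is w(i).

Step i=9: Q has 9 at row 3, column 2; remove 8 from row 3 of P and reverse-bump: 8 enters row 2 and ejects 5; 5 enters row 1 and ejects 4. So w(9) = 4. P is now [[1, 3, 5, 7], [2, 8], [6], [9]].
Step i=8: Q has 8 at row 4, column 1; remove 9 from row 4 of P and reverse-bump: 9 enters row 3 and ejects 6; 6 enters row 2 and ejects 2; 2 enters row 1 and ejects 1. So w(8) = 1. P is now [[2, 3, 5, 7], [6, 8], [9]].
Step i=7: Q has 7 at row 1, column 4; remove that cell from P, ejecting 7. So w(7) = 7. P is now [[2, 3, 5], [6, 8], [9]].
Step i=6: Q has 6 at row 2, column 2; remove 8 from row 2 of P and reverse-bump: 8 enters row 1 and ejects 5. So w(6) = 5. P is now [[2, 3, 8], [6], [9]].
Step i=5: Q has 5 at row 1, column 3; remove that cell from P, ejecting 8. So w(5) = 8. P is now [[2, 3], [6], [9]].
Step i=4: Q has 4 at row 1, column 2; remove that cell from P, ejecting 3. So w(4) = 3. P is now [[2], [6], [9]].
Step i=3: Q has 3 at row 3, column 1; remove 9 from row 3 of P and reverse-bump: 9 enters row 2 and ejects 6; 6 enters row 1 and ejects 2. So w(3) = 2. P is now [[6], [9]].
Step i=2: Q has 2 at row 2, column 1; remove 9 from row 2 of P and reverse-bump: 9 enters row 1 and ejects 6. So w(2) = 6. P is now [[9]].
Step i=1: Q has 1 at row 1, column 1; remove that cell from P, ejecting 9. So w(1) = 9. P is now [].

So w = 9 6 2 3 8 5 7 1 4.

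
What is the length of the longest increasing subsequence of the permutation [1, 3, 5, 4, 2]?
3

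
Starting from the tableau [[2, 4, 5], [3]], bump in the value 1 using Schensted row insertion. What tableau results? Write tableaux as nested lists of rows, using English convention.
[[1, 4, 5], [2], [3]]

In row 1, 1 replaces 2 (the leftmost entry greater than 1); 2 is bumped to row 2. In row 2, 2 replaces 3 (the leftmost entry greater than 2); 3 is bumped to row 3. 3 starts a new row 3. The new tableau is [[1, 4, 5], [2], [3]].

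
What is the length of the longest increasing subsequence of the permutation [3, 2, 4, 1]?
2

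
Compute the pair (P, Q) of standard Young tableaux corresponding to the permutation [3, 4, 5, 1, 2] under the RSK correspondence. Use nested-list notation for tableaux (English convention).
Insert each entry of the permutation into P by Schensted row insertion, recording in Q the position of each new cell.

Insert 3: appended to row 1. P = [[3]], Q = [[1]].
Insert 4: appended to row 1. P = [[3, 4]], Q = [[1, 2]].
Insert 5: appended to row 1. P = [[3, 4, 5]], Q = [[1, 2, 3]].
Insert 1: 1 bumps 3 from row 1; 3 starts row 2. P = [[1, 4, 5], [3]], Q = [[1, 2, 3], [4]].
Insert 2: 2 bumps 4 from row 1; 4 appends to row 2. P = [[1, 2, 5], [3, 4]], Q = [[1, 2, 3], [4, 5]].

So P = [[1, 2, 5], [3, 4]], Q = [[1, 2, 3], [4, 5]].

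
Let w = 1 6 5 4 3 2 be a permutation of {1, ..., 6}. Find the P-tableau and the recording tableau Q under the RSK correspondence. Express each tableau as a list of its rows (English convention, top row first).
P = [[1, 2], [3], [4], [5], [6]], Q = [[1, 2], [3], [4], [5], [6]]

Insert each entry of the permutation into P by Schensted row insertion, recording in Q the position of each new cell.

Insert 1: appended to row 1. P = [[1]].
Insert 6: appended to row 1. P = [[1, 6]].
Insert 5: 5 bumps 6 from row 1; 6 starts row 2. P = [[1, 5], [6]].
Insert 4: 4 bumps 5 from row 1; 5 bumps 6 from row 2; 6 starts row 3. P = [[1, 4], [5], [6]].
Insert 3: 3 bumps 4 from row 1; 4 bumps 5 from row 2; 5 bumps 6 from row 3; 6 starts row 4. P = [[1, 3], [4], [5], [6]].
Insert 2: 2 bumps 3 from row 1; 3 bumps 4 from row 2; 4 bumps 5 from row 3; 5 bumps 6 from row 4; 6 starts row 5. P = [[1, 2], [3], [4], [5], [6]].

So P = [[1, 2], [3], [4], [5], [6]], Q = [[1, 2], [3], [4], [5], [6]].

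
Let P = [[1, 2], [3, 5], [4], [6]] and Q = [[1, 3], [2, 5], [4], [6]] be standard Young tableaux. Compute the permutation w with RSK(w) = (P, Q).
Reverse the RSK construction: for i from n down to 1, find the cell of Q containing i, remove the entry at that cell from P, and reverse-bump it up through P; the value ejected from row 1 is w(i).

Step i=6: Q has 6 at row 4, column 1; remove 6 from row 4 of P and reverse-bump: 6 enters row 3 and ejects 4; 4 enters row 2 and ejects 3; 3 enters row 1 and ejects 2. So w(6) = 2. P is now [[1, 3], [4, 5], [6]].
Step i=5: Q has 5 at row 2, column 2; remove 5 from row 2 of P and reverse-bump: 5 enters row 1 and ejects 3. So w(5) = 3. P is now [[1, 5], [4], [6]].
Step i=4: Q has 4 at row 3, column 1; remove 6 from row 3 of P and reverse-bump: 6 enters row 2 and ejects 4; 4 enters row 1 and ejects 1. So w(4) = 1. P is now [[4, 5], [6]].
Step i=3: Q has 3 at row 1, column 2; remove that cell from P, ejecting 5. So w(3) = 5. P is now [[4], [6]].
Step i=2: Q has 2 at row 2, column 1; remove 6 from row 2 of P and reverse-bump: 6 enters row 1 and ejects 4. So w(2) = 4. P is now [[6]].
Step i=1: Q has 1 at row 1, column 1; remove that cell from P, ejecting 6. So w(1) = 6. P is now [].

So w = 6 4 5 1 3 2.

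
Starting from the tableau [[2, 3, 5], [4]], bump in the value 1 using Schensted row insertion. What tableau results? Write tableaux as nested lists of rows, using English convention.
[[1, 3, 5], [2], [4]]

In row 1, 1 replaces 2 (the leftmost entry greater than 1); 2 is bumped to row 2. In row 2, 2 replaces 4 (the leftmost entry greater than 2); 4 is bumped to row 3. 4 starts a new row 3. The new tableau is [[1, 3, 5], [2], [4]].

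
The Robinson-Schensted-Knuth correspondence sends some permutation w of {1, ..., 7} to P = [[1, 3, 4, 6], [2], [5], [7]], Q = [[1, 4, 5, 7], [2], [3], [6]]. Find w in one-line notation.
Reverse RSK: for i = n, n-1, ..., 1, locate i in Q, remove the corresponding corner cell from P, and reverse-bump its entry up through P; the value ejected from row 1 is w(i).

So w = 7 5 2 3 4 1 6.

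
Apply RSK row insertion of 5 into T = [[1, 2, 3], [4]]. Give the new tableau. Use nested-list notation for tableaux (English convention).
5 is larger than every entry of row 1, so it is appended to row 1. The new tableau is [[1, 2, 3, 5], [4]].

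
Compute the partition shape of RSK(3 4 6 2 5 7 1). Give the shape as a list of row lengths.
[4, 2, 1]

RSK row insertion gives P = [[1, 4, 5, 7], [2, 6], [3]], which has shape [4, 2, 1].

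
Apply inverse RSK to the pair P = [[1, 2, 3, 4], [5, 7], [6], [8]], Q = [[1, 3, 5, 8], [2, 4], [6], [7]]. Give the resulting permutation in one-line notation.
6 1 8 2 7 5 3 4

Reverse the RSK construction: for i from n down to 1, find the cell of Q containing i, remove the entry at that cell from P, and reverse-bump it up through P; the value ejected from row 1 is w(i).

Step i=8: Q has 8 at row 1, column 4; remove that cell from P, ejecting 4. So w(8) = 4. P is now [[1, 2, 3], [5, 7], [6], [8]].
Step i=7: Q has 7 at row 4, column 1; remove 8 from row 4 of P and reverse-bump: 8 enters row 3 and ejects 6; 6 enters row 2 and ejects 5; 5 enters row 1 and ejects 3. So w(7) = 3. P is now [[1, 2, 5], [6, 7], [8]].
Step i=6: Q has 6 at row 3, column 1; remove 8 from row 3 of P and reverse-bump: 8 enters row 2 and ejects 7; 7 enters row 1 and ejects 5. So w(6) = 5. P is now [[1, 2, 7], [6, 8]].
Step i=5: Q has 5 at row 1, column 3; remove that cell from P, ejecting 7. So w(5) = 7. P is now [[1, 2], [6, 8]].
Step i=4: Q has 4 at row 2, column 2; remove 8 from row 2 of P and reverse-bump: 8 enters row 1 and ejects 2. So w(4) = 2. P is now [[1, 8], [6]].
Step i=3: Q has 3 at row 1, column 2; remove that cell from P, ejecting 8. So w(3) = 8. P is now [[1], [6]].
Step i=2: Q has 2 at row 2, column 1; remove 6 from row 2 of P and reverse-bump: 6 enters row 1 and ejects 1. So w(2) = 1. P is now [[6]].
Step i=1: Q has 1 at row 1, column 1; remove that cell from P, ejecting 6. So w(1) = 6. P is now [].

So w = 6 1 8 2 7 5 3 4.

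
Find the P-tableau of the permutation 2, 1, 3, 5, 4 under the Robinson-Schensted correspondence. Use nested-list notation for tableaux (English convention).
P = [[1, 3, 4], [2, 5]]

Insert 2: appended to row 1. P = [[2]].
Insert 1: 1 bumps 2 from row 1; 2 starts row 2. P = [[1], [2]].
Insert 3: appended to row 1. P = [[1, 3], [2]].
Insert 5: appended to row 1. P = [[1, 3, 5], [2]].
Insert 4: 4 bumps 5 from row 1; 5 appends to row 2. P = [[1, 3, 4], [2, 5]].

So P = [[1, 3, 4], [2, 5]].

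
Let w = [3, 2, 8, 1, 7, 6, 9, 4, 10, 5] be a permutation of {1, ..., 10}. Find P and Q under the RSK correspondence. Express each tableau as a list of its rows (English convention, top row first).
Insert each entry of the permutation into P by Schensted row insertion, recording in Q the position of each new cell.

After inserting 3: P = [[3]].
After inserting 2: P = [[2], [3]].
After inserting 8: P = [[2, 8], [3]].
After inserting 1: P = [[1, 8], [2], [3]].
After inserting 7: P = [[1, 7], [2, 8], [3]].
After inserting 6: P = [[1, 6], [2, 7], [3, 8]].
After inserting 9: P = [[1, 6, 9], [2, 7], [3, 8]].
After inserting 4: P = [[1, 4, 9], [2, 6], [3, 7], [8]].
After inserting 10: P = [[1, 4, 9, 10], [2, 6], [3, 7], [8]].
After inserting 5: P = [[1, 4, 5, 10], [2, 6, 9], [3, 7], [8]].

So P = [[1, 4, 5, 10], [2, 6, 9], [3, 7], [8]], Q = [[1, 3, 7, 9], [2, 5, 10], [4, 6], [8]].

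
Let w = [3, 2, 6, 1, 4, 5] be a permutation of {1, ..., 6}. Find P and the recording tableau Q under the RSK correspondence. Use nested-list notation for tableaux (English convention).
Insert each entry of the permutation into P by Schensted row insertion, recording in Q the position of each new cell.

After inserting 3: P = [[3]].
After inserting 2: P = [[2], [3]].
After inserting 6: P = [[2, 6], [3]].
After inserting 1: P = [[1, 6], [2], [3]].
After inserting 4: P = [[1, 4], [2, 6], [3]].
After inserting 5: P = [[1, 4, 5], [2, 6], [3]].

So P = [[1, 4, 5], [2, 6], [3]], Q = [[1, 3, 6], [2, 5], [4]].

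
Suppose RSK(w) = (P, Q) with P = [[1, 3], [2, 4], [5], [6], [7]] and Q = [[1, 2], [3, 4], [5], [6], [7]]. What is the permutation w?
Reverse RSK: for i = n, n-1, ..., 1, locate i in Q, remove the corresponding corner cell from P, and reverse-bump its entry up through P; the value ejected from row 1 is w(i).

So w = 2 7 1 6 5 4 3.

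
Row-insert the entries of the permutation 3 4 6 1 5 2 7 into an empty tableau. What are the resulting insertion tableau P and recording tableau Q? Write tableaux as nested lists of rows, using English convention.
P = [[1, 2, 5, 7], [3, 4], [6]], Q = [[1, 2, 3, 7], [4, 5], [6]]

Insert each entry of the permutation into P by Schensted row insertion, recording in Q the position of each new cell.

Insert 3: appended to row 1. P = [[3]].
Insert 4: appended to row 1. P = [[3, 4]].
Insert 6: appended to row 1. P = [[3, 4, 6]].
Insert 1: 1 bumps 3 from row 1; 3 starts row 2. P = [[1, 4, 6], [3]].
Insert 5: 5 bumps 6 from row 1; 6 appends to row 2. P = [[1, 4, 5], [3, 6]].
Insert 2: 2 bumps 4 from row 1; 4 bumps 6 from row 2; 6 starts row 3. P = [[1, 2, 5], [3, 4], [6]].
Insert 7: appended to row 1. P = [[1, 2, 5, 7], [3, 4], [6]].

So P = [[1, 2, 5, 7], [3, 4], [6]], Q = [[1, 2, 3, 7], [4, 5], [6]].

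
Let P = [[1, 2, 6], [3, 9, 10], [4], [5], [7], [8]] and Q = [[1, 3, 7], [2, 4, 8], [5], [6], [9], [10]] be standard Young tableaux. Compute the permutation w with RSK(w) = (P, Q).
8 1 9 7 5 4 10 6 3 2

Reverse the RSK construction: for i from n down to 1, find the cell of Q containing i, remove the entry at that cell from P, and reverse-bump it up through P; the value ejected from row 1 is w(i).

Step i=10: Q has 10 at row 6, column 1; remove 8 from row 6 of P and reverse-bump: 8 enters row 5 and ejects 7; 7 enters row 4 and ejects 5; 5 enters row 3 and ejects 4; 4 enters row 2 and ejects 3; 3 enters row 1 and ejects 2. So w(10) = 2. P is now [[1, 3, 6], [4, 9, 10], [5], [7], [8]].
Step i=9: Q has 9 at row 5, column 1; remove 8 from row 5 of P and reverse-bump: 8 enters row 4 and ejects 7; 7 enters row 3 and ejects 5; 5 enters row 2 and ejects 4; 4 enters row 1 and ejects 3. So w(9) = 3. P is now [[1, 4, 6], [5, 9, 10], [7], [8]].
Step i=8: Q has 8 at row 2, column 3; remove 10 from row 2 of P and reverse-bump: 10 enters row 1 and ejects 6. So w(8) = 6. P is now [[1, 4, 10], [5, 9], [7], [8]].
Step i=7: Q has 7 at row 1, column 3; remove that cell from P, ejecting 10. So w(7) = 10. P is now [[1, 4], [5, 9], [7], [8]].
Step i=6: Q has 6 at row 4, column 1; remove 8 from row 4 of P and reverse-bump: 8 enters row 3 and ejects 7; 7 enters row 2 and ejects 5; 5 enters row 1 and ejects 4. So w(6) = 4. P is now [[1, 5], [7, 9], [8]].
Step i=5: Q has 5 at row 3, column 1; remove 8 from row 3 of P and reverse-bump: 8 enters row 2 and ejects 7; 7 enters row 1 and ejects 5. So w(5) = 5. P is now [[1, 7], [8, 9]].
Step i=4: Q has 4 at row 2, column 2; remove 9 from row 2 of P and reverse-bump: 9 enters row 1 and ejects 7. So w(4) = 7. P is now [[1, 9], [8]].
Step i=3: Q has 3 at row 1, column 2; remove that cell from P, ejecting 9. So w(3) = 9. P is now [[1], [8]].
Step i=2: Q has 2 at row 2, column 1; remove 8 from row 2 of P and reverse-bump: 8 enters row 1 and ejects 1. So w(2) = 1. P is now [[8]].
Step i=1: Q has 1 at row 1, column 1; remove that cell from P, ejecting 8. So w(1) = 8. P is now [].

So w = 8 1 9 7 5 4 10 6 3 2.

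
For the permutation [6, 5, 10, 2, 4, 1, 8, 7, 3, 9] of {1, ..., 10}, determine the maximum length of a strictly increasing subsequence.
4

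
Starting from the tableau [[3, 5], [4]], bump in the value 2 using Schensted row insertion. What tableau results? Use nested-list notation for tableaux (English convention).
[[2, 5], [3], [4]]

In row 1, 2 replaces 3 (the leftmost entry greater than 2); 3 is bumped to row 2. In row 2, 3 replaces 4 (the leftmost entry greater than 3); 4 is bumped to row 3. 4 starts a new row 3. The new tableau is [[2, 5], [3], [4]].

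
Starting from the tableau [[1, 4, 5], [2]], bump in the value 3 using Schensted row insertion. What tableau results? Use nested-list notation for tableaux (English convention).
[[1, 3, 5], [2, 4]]

In row 1, 3 replaces 4 (the leftmost entry greater than 3); 4 is bumped to row 2. 4 is appended to row 2. The new tableau is [[1, 3, 5], [2, 4]].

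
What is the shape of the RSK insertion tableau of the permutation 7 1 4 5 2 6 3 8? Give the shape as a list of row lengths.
Row-insert each entry into an empty tableau.

After inserting 7: P = [[7]].
After inserting 1: P = [[1], [7]].
After inserting 4: P = [[1, 4], [7]].
After inserting 5: P = [[1, 4, 5], [7]].
After inserting 2: P = [[1, 2, 5], [4], [7]].
After inserting 6: P = [[1, 2, 5, 6], [4], [7]].
After inserting 3: P = [[1, 2, 3, 6], [4, 5], [7]].
After inserting 8: P = [[1, 2, 3, 6, 8], [4, 5], [7]].

The final insertion tableau P = [[1, 2, 3, 6, 8], [4, 5], [7]] has shape [5, 2, 1].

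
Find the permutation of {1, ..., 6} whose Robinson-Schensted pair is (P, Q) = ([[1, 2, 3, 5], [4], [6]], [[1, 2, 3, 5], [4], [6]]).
1 2 6 4 5 3

Reverse RSK: for i = n, n-1, ..., 1, locate i in Q, remove the corresponding corner cell from P, and reverse-bump its entry up through P; the value ejected from row 1 is w(i).

So w = 1 2 6 4 5 3.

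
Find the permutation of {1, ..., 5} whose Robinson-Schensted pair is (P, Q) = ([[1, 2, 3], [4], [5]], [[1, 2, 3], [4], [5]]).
1 2 5 4 3

Reverse RSK: for i = n, n-1, ..., 1, locate i in Q, remove the corresponding corner cell from P, and reverse-bump its entry up through P; the value ejected from row 1 is w(i).

So w = 1 2 5 4 3.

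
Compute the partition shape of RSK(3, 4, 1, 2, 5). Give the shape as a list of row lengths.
[3, 2]

Row-insert each entry into an empty tableau.

After inserting 3: P = [[3]].
After inserting 4: P = [[3, 4]].
After inserting 1: P = [[1, 4], [3]].
After inserting 2: P = [[1, 2], [3, 4]].
After inserting 5: P = [[1, 2, 5], [3, 4]].

The final insertion tableau P = [[1, 2, 5], [3, 4]] has shape [3, 2].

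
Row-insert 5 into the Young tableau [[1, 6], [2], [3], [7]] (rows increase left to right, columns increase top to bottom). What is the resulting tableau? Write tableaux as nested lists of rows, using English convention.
In row 1, 5 replaces 6 (the leftmost entry greater than 5); 6 is bumped to row 2. 6 is appended to row 2. The new tableau is [[1, 5], [2, 6], [3], [7]].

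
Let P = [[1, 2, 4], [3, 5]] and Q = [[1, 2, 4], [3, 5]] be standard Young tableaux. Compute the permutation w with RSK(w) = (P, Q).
1 3 2 5 4

Reverse the RSK construction: for i from n down to 1, find the cell of Q containing i, remove the entry at that cell from P, and reverse-bump it up through P; the value ejected from row 1 is w(i).

Step i=5: Q has 5 at row 2, column 2; remove 5 from row 2 of P and reverse-bump: 5 enters row 1 and ejects 4. So w(5) = 4. P is now [[1, 2, 5], [3]].
Step i=4: Q has 4 at row 1, column 3; remove that cell from P, ejecting 5. So w(4) = 5. P is now [[1, 2], [3]].
Step i=3: Q has 3 at row 2, column 1; remove 3 from row 2 of P and reverse-bump: 3 enters row 1 and ejects 2. So w(3) = 2. P is now [[1, 3]].
Step i=2: Q has 2 at row 1, column 2; remove that cell from P, ejecting 3. So w(2) = 3. P is now [[1]].
Step i=1: Q has 1 at row 1, column 1; remove that cell from P, ejecting 1. So w(1) = 1. P is now [].

So w = 1 3 2 5 4.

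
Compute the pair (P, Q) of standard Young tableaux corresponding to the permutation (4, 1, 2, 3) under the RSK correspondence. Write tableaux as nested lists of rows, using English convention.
Insert each entry of the permutation into P by Schensted row insertion, recording in Q the position of each new cell.

Insert 4: appended to row 1. P = [[4]].
Insert 1: 1 bumps 4 from row 1; 4 starts row 2. P = [[1], [4]].
Insert 2: appended to row 1. P = [[1, 2], [4]].
Insert 3: appended to row 1. P = [[1, 2, 3], [4]].

So P = [[1, 2, 3], [4]], Q = [[1, 3, 4], [2]].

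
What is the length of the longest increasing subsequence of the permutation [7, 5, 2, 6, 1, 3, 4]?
3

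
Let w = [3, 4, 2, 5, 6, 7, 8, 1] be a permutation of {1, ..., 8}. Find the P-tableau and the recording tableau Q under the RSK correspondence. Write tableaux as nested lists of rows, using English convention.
Insert each entry of the permutation into P by Schensted row insertion, recording in Q the position of each new cell.

Insert 3: appended to row 1. P = [[3]].
Insert 4: appended to row 1. P = [[3, 4]].
Insert 2: 2 bumps 3 from row 1; 3 starts row 2. P = [[2, 4], [3]].
Insert 5: appended to row 1. P = [[2, 4, 5], [3]].
Insert 6: appended to row 1. P = [[2, 4, 5, 6], [3]].
Insert 7: appended to row 1. P = [[2, 4, 5, 6, 7], [3]].
Insert 8: appended to row 1. P = [[2, 4, 5, 6, 7, 8], [3]].
Insert 1: 1 bumps 2 from row 1; 2 bumps 3 from row 2; 3 starts row 3. P = [[1, 4, 5, 6, 7, 8], [2], [3]].

So P = [[1, 4, 5, 6, 7, 8], [2], [3]], Q = [[1, 2, 4, 5, 6, 7], [3], [8]].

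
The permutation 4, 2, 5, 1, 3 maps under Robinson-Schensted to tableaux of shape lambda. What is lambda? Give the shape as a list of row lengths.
[2, 2, 1]

Row-insert each entry into an empty tableau.

After inserting 4: P = [[4]].
After inserting 2: P = [[2], [4]].
After inserting 5: P = [[2, 5], [4]].
After inserting 1: P = [[1, 5], [2], [4]].
After inserting 3: P = [[1, 3], [2, 5], [4]].

The final insertion tableau P = [[1, 3], [2, 5], [4]] has shape [2, 2, 1].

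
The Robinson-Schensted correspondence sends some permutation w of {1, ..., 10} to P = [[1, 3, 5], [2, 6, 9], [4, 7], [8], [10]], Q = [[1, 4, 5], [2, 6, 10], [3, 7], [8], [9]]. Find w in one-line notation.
4 2 1 8 10 9 7 6 3 5

Reverse the RSK construction: for i from n down to 1, find the cell of Q containing i, remove the entry at that cell from P, and reverse-bump it up through P; the value ejected from row 1 is w(i).

Step i=10: Q has 10 at row 2, column 3; remove 9 from row 2 of P and reverse-bump: 9 enters row 1 and ejects 5. So w(10) = 5. P is now [[1, 3, 9], [2, 6], [4, 7], [8], [10]].
Step i=9: Q has 9 at row 5, column 1; remove 10 from row 5 of P and reverse-bump: 10 enters row 4 and ejects 8; 8 enters row 3 and ejects 7; 7 enters row 2 and ejects 6; 6 enters row 1 and ejects 3. So w(9) = 3. P is now [[1, 6, 9], [2, 7], [4, 8], [10]].
Step i=8: Q has 8 at row 4, column 1; remove 10 from row 4 of P and reverse-bump: 10 enters row 3 and ejects 8; 8 enters row 2 and ejects 7; 7 enters row 1 and ejects 6. So w(8) = 6. P is now [[1, 7, 9], [2, 8], [4, 10]].
Step i=7: Q has 7 at row 3, column 2; remove 10 from row 3 of P and reverse-bump: 10 enters row 2 and ejects 8; 8 enters row 1 and ejects 7. So w(7) = 7. P is now [[1, 8, 9], [2, 10], [4]].
Step i=6: Q has 6 at row 2, column 2; remove 10 from row 2 of P and reverse-bump: 10 enters row 1 and ejects 9. So w(6) = 9. P is now [[1, 8, 10], [2], [4]].
Step i=5: Q has 5 at row 1, column 3; remove that cell from P, ejecting 10. So w(5) = 10. P is now [[1, 8], [2], [4]].
Step i=4: Q has 4 at row 1, column 2; remove that cell from P, ejecting 8. So w(4) = 8. P is now [[1], [2], [4]].
Step i=3: Q has 3 at row 3, column 1; remove 4 from row 3 of P and reverse-bump: 4 enters row 2 and ejects 2; 2 enters row 1 and ejects 1. So w(3) = 1. P is now [[2], [4]].
Step i=2: Q has 2 at row 2, column 1; remove 4 from row 2 of P and reverse-bump: 4 enters row 1 and ejects 2. So w(2) = 2. P is now [[4]].
Step i=1: Q has 1 at row 1, column 1; remove that cell from P, ejecting 4. So w(1) = 4. P is now [].

So w = 4 2 1 8 10 9 7 6 3 5.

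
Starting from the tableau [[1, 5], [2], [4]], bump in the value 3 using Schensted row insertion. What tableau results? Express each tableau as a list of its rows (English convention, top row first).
In row 1, 3 replaces 5 (the leftmost entry greater than 3); 5 is bumped to row 2. 5 is appended to row 2. The new tableau is [[1, 3], [2, 5], [4]].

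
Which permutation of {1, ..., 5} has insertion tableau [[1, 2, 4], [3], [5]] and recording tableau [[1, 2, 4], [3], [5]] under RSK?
Reverse the RSK construction: for i from n down to 1, find the cell of Q containing i, remove the entry at that cell from P, and reverse-bump it up through P; the value ejected from row 1 is w(i).

Step i=5: Q has 5 at row 3, column 1; remove 5 from row 3 of P and reverse-bump: 5 enters row 2 and ejects 3; 3 enters row 1 and ejects 2. So w(5) = 2. P is now [[1, 3, 4], [5]].
Step i=4: Q has 4 at row 1, column 3; remove that cell from P, ejecting 4. So w(4) = 4. P is now [[1, 3], [5]].
Step i=3: Q has 3 at row 2, column 1; remove 5 from row 2 of P and reverse-bump: 5 enters row 1 and ejects 3. So w(3) = 3. P is now [[1, 5]].
Step i=2: Q has 2 at row 1, column 2; remove that cell from P, ejecting 5. So w(2) = 5. P is now [[1]].
Step i=1: Q has 1 at row 1, column 1; remove that cell from P, ejecting 1. So w(1) = 1. P is now [].

So w = 1 5 3 4 2.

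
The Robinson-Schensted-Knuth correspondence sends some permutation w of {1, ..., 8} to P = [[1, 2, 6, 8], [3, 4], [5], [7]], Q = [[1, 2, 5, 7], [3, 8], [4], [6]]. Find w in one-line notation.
3 7 5 4 6 1 8 2

Reverse the RSK construction: for i from n down to 1, find the cell of Q containing i, remove the entry at that cell from P, and reverse-bump it up through P; the value ejected from row 1 is w(i).

Step i=8: Q has 8 at row 2, column 2; remove 4 from row 2 of P and reverse-bump: 4 enters row 1 and ejects 2. So w(8) = 2. P is now [[1, 4, 6, 8], [3], [5], [7]].
Step i=7: Q has 7 at row 1, column 4; remove that cell from P, ejecting 8. So w(7) = 8. P is now [[1, 4, 6], [3], [5], [7]].
Step i=6: Q has 6 at row 4, column 1; remove 7 from row 4 of P and reverse-bump: 7 enters row 3 and ejects 5; 5 enters row 2 and ejects 3; 3 enters row 1 and ejects 1. So w(6) = 1. P is now [[3, 4, 6], [5], [7]].
Step i=5: Q has 5 at row 1, column 3; remove that cell from P, ejecting 6. So w(5) = 6. P is now [[3, 4], [5], [7]].
Step i=4: Q has 4 at row 3, column 1; remove 7 from row 3 of P and reverse-bump: 7 enters row 2 and ejects 5; 5 enters row 1 and ejects 4. So w(4) = 4. P is now [[3, 5], [7]].
Step i=3: Q has 3 at row 2, column 1; remove 7 from row 2 of P and reverse-bump: 7 enters row 1 and ejects 5. So w(3) = 5. P is now [[3, 7]].
Step i=2: Q has 2 at row 1, column 2; remove that cell from P, ejecting 7. So w(2) = 7. P is now [[3]].
Step i=1: Q has 1 at row 1, column 1; remove that cell from P, ejecting 3. So w(1) = 3. P is now [].

So w = 3 7 5 4 6 1 8 2.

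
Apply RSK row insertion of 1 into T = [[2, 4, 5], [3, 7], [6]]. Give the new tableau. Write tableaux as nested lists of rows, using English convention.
In row 1, 1 replaces 2 (the leftmost entry greater than 1); 2 is bumped to row 2. In row 2, 2 replaces 3 (the leftmost entry greater than 2); 3 is bumped to row 3. In row 3, 3 replaces 6 (the leftmost entry greater than 3); 6 is bumped to row 4. 6 starts a new row 4. The new tableau is [[1, 4, 5], [2, 7], [3], [6]].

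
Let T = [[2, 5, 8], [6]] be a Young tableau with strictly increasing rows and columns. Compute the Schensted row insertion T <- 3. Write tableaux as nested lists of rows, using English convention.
[[2, 3, 8], [5], [6]]

In row 1, 3 replaces 5 (the leftmost entry greater than 3); 5 is bumped to row 2. In row 2, 5 replaces 6 (the leftmost entry greater than 5); 6 is bumped to row 3. 6 starts a new row 3. The new tableau is [[2, 3, 8], [5], [6]].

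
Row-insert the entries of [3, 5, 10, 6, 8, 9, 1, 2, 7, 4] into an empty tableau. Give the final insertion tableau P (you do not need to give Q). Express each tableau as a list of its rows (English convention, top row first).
P = [[1, 2, 4, 7, 9], [3, 5, 6], [8], [10]]

Insert 3: appended to row 1. P = [[3]].
Insert 5: appended to row 1. P = [[3, 5]].
Insert 10: appended to row 1. P = [[3, 5, 10]].
Insert 6: 6 bumps 10 from row 1; 10 starts row 2. P = [[3, 5, 6], [10]].
Insert 8: appended to row 1. P = [[3, 5, 6, 8], [10]].
Insert 9: appended to row 1. P = [[3, 5, 6, 8, 9], [10]].
Insert 1: 1 bumps 3 from row 1; 3 bumps 10 from row 2; 10 starts row 3. P = [[1, 5, 6, 8, 9], [3], [10]].
Insert 2: 2 bumps 5 from row 1; 5 appends to row 2. P = [[1, 2, 6, 8, 9], [3, 5], [10]].
Insert 7: 7 bumps 8 from row 1; 8 appends to row 2. P = [[1, 2, 6, 7, 9], [3, 5, 8], [10]].
Insert 4: 4 bumps 6 from row 1; 6 bumps 8 from row 2; 8 bumps 10 from row 3; 10 starts row 4. P = [[1, 2, 4, 7, 9], [3, 5, 6], [8], [10]].

So P = [[1, 2, 4, 7, 9], [3, 5, 6], [8], [10]].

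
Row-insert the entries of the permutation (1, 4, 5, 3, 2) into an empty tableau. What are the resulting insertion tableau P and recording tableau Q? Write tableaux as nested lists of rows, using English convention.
P = [[1, 2, 5], [3], [4]], Q = [[1, 2, 3], [4], [5]]

Insert each entry of the permutation into P by Schensted row insertion, recording in Q the position of each new cell.

Insert 1: appended to row 1. P = [[1]].
Insert 4: appended to row 1. P = [[1, 4]].
Insert 5: appended to row 1. P = [[1, 4, 5]].
Insert 3: 3 bumps 4 from row 1; 4 starts row 2. P = [[1, 3, 5], [4]].
Insert 2: 2 bumps 3 from row 1; 3 bumps 4 from row 2; 4 starts row 3. P = [[1, 2, 5], [3], [4]].

So P = [[1, 2, 5], [3], [4]], Q = [[1, 2, 3], [4], [5]].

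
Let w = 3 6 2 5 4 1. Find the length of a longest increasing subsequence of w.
2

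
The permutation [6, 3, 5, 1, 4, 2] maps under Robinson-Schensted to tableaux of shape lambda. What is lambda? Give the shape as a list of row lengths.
[2, 2, 1, 1]

Row-insert each entry into an empty tableau.

After inserting 6: P = [[6]].
After inserting 3: P = [[3], [6]].
After inserting 5: P = [[3, 5], [6]].
After inserting 1: P = [[1, 5], [3], [6]].
After inserting 4: P = [[1, 4], [3, 5], [6]].
After inserting 2: P = [[1, 2], [3, 4], [5], [6]].

The final insertion tableau P = [[1, 2], [3, 4], [5], [6]] has shape [2, 2, 1, 1].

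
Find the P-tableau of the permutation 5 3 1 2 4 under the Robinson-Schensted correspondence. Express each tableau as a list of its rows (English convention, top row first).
P = [[1, 2, 4], [3], [5]]

Insert 5: appended to row 1. P = [[5]].
Insert 3: 3 bumps 5 from row 1; 5 starts row 2. P = [[3], [5]].
Insert 1: 1 bumps 3 from row 1; 3 bumps 5 from row 2; 5 starts row 3. P = [[1], [3], [5]].
Insert 2: appended to row 1. P = [[1, 2], [3], [5]].
Insert 4: appended to row 1. P = [[1, 2, 4], [3], [5]].

So P = [[1, 2, 4], [3], [5]].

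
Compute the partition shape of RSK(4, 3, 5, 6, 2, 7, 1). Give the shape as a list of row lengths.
RSK row insertion gives P = [[1, 5, 6, 7], [2], [3], [4]], which has shape [4, 1, 1, 1].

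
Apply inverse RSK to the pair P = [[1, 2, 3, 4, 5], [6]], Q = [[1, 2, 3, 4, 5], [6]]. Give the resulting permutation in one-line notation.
Reverse the RSK construction: for i from n down to 1, find the cell of Q containing i, remove the entry at that cell from P, and reverse-bump it up through P; the value ejected from row 1 is w(i).

Step i=6: Q has 6 at row 2, column 1; remove 6 from row 2 of P and reverse-bump: 6 enters row 1 and ejects 5. So w(6) = 5. P is now [[1, 2, 3, 4, 6]].
Step i=5: Q has 5 at row 1, column 5; remove that cell from P, ejecting 6. So w(5) = 6. P is now [[1, 2, 3, 4]].
Step i=4: Q has 4 at row 1, column 4; remove that cell from P, ejecting 4. So w(4) = 4. P is now [[1, 2, 3]].
Step i=3: Q has 3 at row 1, column 3; remove that cell from P, ejecting 3. So w(3) = 3. P is now [[1, 2]].
Step i=2: Q has 2 at row 1, column 2; remove that cell from P, ejecting 2. So w(2) = 2. P is now [[1]].
Step i=1: Q has 1 at row 1, column 1; remove that cell from P, ejecting 1. So w(1) = 1. P is now [].

So w = 1 2 3 4 6 5.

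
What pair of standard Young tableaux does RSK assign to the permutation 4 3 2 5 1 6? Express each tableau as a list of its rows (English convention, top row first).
P = [[1, 5, 6], [2], [3], [4]], Q = [[1, 4, 6], [2], [3], [5]]

Insert each entry of the permutation into P by Schensted row insertion, recording in Q the position of each new cell.

After inserting 4: P = [[4]].
After inserting 3: P = [[3], [4]].
After inserting 2: P = [[2], [3], [4]].
After inserting 5: P = [[2, 5], [3], [4]].
After inserting 1: P = [[1, 5], [2], [3], [4]].
After inserting 6: P = [[1, 5, 6], [2], [3], [4]].

So P = [[1, 5, 6], [2], [3], [4]], Q = [[1, 4, 6], [2], [3], [5]].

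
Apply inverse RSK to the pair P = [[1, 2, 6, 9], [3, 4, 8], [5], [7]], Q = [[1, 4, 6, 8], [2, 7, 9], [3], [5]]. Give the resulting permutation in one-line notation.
7 5 3 4 1 8 2 9 6

Reverse the RSK construction: for i from n down to 1, find the cell of Q containing i, remove the entry at that cell from P, and reverse-bump it up through P; the value ejected from row 1 is w(i).

Step i=9: Q has 9 at row 2, column 3; remove 8 from row 2 of P and reverse-bump: 8 enters row 1 and ejects 6. So w(9) = 6. P is now [[1, 2, 8, 9], [3, 4], [5], [7]].
Step i=8: Q has 8 at row 1, column 4; remove that cell from P, ejecting 9. So w(8) = 9. P is now [[1, 2, 8], [3, 4], [5], [7]].
Step i=7: Q has 7 at row 2, column 2; remove 4 from row 2 of P and reverse-bump: 4 enters row 1 and ejects 2. So w(7) = 2. P is now [[1, 4, 8], [3], [5], [7]].
Step i=6: Q has 6 at row 1, column 3; remove that cell from P, ejecting 8. So w(6) = 8. P is now [[1, 4], [3], [5], [7]].
Step i=5: Q has 5 at row 4, column 1; remove 7 from row 4 of P and reverse-bump: 7 enters row 3 and ejects 5; 5 enters row 2 and ejects 3; 3 enters row 1 and ejects 1. So w(5) = 1. P is now [[3, 4], [5], [7]].
Step i=4: Q has 4 at row 1, column 2; remove that cell from P, ejecting 4. So w(4) = 4. P is now [[3], [5], [7]].
Step i=3: Q has 3 at row 3, column 1; remove 7 from row 3 of P and reverse-bump: 7 enters row 2 and ejects 5; 5 enters row 1 and ejects 3. So w(3) = 3. P is now [[5], [7]].
Step i=2: Q has 2 at row 2, column 1; remove 7 from row 2 of P and reverse-bump: 7 enters row 1 and ejects 5. So w(2) = 5. P is now [[7]].
Step i=1: Q has 1 at row 1, column 1; remove that cell from P, ejecting 7. So w(1) = 7. P is now [].

So w = 7 5 3 4 1 8 2 9 6.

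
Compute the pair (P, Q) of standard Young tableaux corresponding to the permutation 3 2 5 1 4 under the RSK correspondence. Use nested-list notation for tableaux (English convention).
P = [[1, 4], [2, 5], [3]], Q = [[1, 3], [2, 5], [4]]

Insert each entry of the permutation into P by Schensted row insertion, recording in Q the position of each new cell.

Insert 3: appended to row 1. P = [[3]].
Insert 2: 2 bumps 3 from row 1; 3 starts row 2. P = [[2], [3]].
Insert 5: appended to row 1. P = [[2, 5], [3]].
Insert 1: 1 bumps 2 from row 1; 2 bumps 3 from row 2; 3 starts row 3. P = [[1, 5], [2], [3]].
Insert 4: 4 bumps 5 from row 1; 5 appends to row 2. P = [[1, 4], [2, 5], [3]].

So P = [[1, 4], [2, 5], [3]], Q = [[1, 3], [2, 5], [4]].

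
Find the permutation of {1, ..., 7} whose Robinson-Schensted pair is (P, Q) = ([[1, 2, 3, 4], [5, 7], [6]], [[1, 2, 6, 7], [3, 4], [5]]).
6 7 1 5 2 3 4

Reverse the RSK construction: for i from n down to 1, find the cell of Q containing i, remove the entry at that cell from P, and reverse-bump it up through P; the value ejected from row 1 is w(i).

Step i=7: Q has 7 at row 1, column 4; remove that cell from P, ejecting 4. So w(7) = 4. P is now [[1, 2, 3], [5, 7], [6]].
Step i=6: Q has 6 at row 1, column 3; remove that cell from P, ejecting 3. So w(6) = 3. P is now [[1, 2], [5, 7], [6]].
Step i=5: Q has 5 at row 3, column 1; remove 6 from row 3 of P and reverse-bump: 6 enters row 2 and ejects 5; 5 enters row 1 and ejects 2. So w(5) = 2. P is now [[1, 5], [6, 7]].
Step i=4: Q has 4 at row 2, column 2; remove 7 from row 2 of P and reverse-bump: 7 enters row 1 and ejects 5. So w(4) = 5. P is now [[1, 7], [6]].
Step i=3: Q has 3 at row 2, column 1; remove 6 from row 2 of P and reverse-bump: 6 enters row 1 and ejects 1. So w(3) = 1. P is now [[6, 7]].
Step i=2: Q has 2 at row 1, column 2; remove that cell from P, ejecting 7. So w(2) = 7. P is now [[6]].
Step i=1: Q has 1 at row 1, column 1; remove that cell from P, ejecting 6. So w(1) = 6. P is now [].

So w = 6 7 1 5 2 3 4.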